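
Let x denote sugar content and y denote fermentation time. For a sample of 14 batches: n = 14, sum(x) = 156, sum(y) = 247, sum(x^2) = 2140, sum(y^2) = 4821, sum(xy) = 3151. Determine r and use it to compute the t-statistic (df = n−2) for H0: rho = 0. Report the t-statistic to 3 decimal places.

Numerator: nΣxy − (Σx)(Σy) = 14·3151 − (156)(247) = 5582
Denominator: √[(nΣx²−(Σx)²)(nΣy²−(Σy)²)]
  nΣx²−(Σx)² = 14·2140 − 24336 = 5624;  nΣy²−(Σy)² = 14·4821 − 61009 = 6485
  √(5624·6485) = √36471640 = 6039.1754
r = 5582 / 6039.1754 = 0.9243
t = r·√(n−2)/√(1−r²) = 0.9243·√12 / √(1−0.854330) = 3.201869 / 0.381667 = 8.389

8.389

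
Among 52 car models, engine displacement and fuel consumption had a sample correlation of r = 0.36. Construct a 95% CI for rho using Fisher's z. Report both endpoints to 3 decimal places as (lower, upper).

(0.097, 0.576)

Fisher z: z_r = atanh(r) = ½·ln((1+0.36)/(1−0.36)) = 0.376886
SE(z) = 1/√(n−3) = 1/√49 = 0.142857
95% ⇒ z* = 1.960; margin = 1.960·0.142857 = 0.280000
CI on z-scale: (0.096886, 0.656886)
Back-transform: tanh(0.096886) = 0.096584, tanh(0.656886) = 0.576287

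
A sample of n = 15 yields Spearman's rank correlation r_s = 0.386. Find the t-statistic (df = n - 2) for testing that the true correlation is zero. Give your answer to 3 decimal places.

1.509

t = r_s·√(n−2) / √(1−r_s²) with r_s = 0.386, n = 15
  = 0.386·√13 / √(1 − 0.148996)
  = 0.386·3.605551 / 0.922499
  = 1.391743 / 0.922499 = 1.509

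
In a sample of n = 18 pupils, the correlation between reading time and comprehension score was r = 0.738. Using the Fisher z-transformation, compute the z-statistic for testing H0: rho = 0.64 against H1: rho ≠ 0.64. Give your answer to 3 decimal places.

Fisher z: atanh(0.738) = 0.946073, atanh(0.64) = 0.758174
z = (z_r − z_0)·√(n−3) = (0.946073 − 0.758174)·√15 = 0.187899 · 3.872983 = 0.728

0.728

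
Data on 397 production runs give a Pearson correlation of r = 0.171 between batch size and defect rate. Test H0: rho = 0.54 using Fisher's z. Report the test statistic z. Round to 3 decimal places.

-8.564

z_r = atanh(0.171) = 0.172697,  z_0 = atanh(0.54) = 0.604156
SE = 1/√(n−3) = 1/√394 = 0.050379
z = (z_r − z_0)/SE = (0.172697 − 0.604156) / 0.050379 = -0.431459 / 0.050379 = -8.564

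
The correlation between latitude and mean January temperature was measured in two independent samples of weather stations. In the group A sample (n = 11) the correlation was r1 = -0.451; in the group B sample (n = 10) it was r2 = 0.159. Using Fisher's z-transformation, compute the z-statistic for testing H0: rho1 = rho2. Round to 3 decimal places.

-1.249

z1 = atanh(-0.451) = -0.485955,  z2 = atanh(0.159) = 0.160361
SE = √(1/(n1−3) + 1/(n2−3)) = √(1/8 + 1/7) = √(0.1250000 + 0.1428571) = √0.2678571 = 0.517549
z = (z1 − z2)/SE = (-0.485955 − 0.160361) / 0.517549 = -0.646316 / 0.517549 = -1.249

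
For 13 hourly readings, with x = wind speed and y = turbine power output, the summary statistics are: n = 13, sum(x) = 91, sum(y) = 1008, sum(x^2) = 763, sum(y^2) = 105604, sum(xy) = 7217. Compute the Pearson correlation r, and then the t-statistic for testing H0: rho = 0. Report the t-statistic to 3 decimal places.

0.288

Numerator: nΣxy − (Σx)(Σy) = 13·7217 − (91)(1008) = 2093
Denominator: √[(nΣx²−(Σx)²)(nΣy²−(Σy)²)]
  nΣx²−(Σx)² = 13·763 − 8281 = 1638;  nΣy²−(Σy)² = 13·105604 − 1016064 = 356788
  √(1638·356788) = √584418744 = 24174.7543
r = 2093 / 24174.7543 = 0.0866
t = r·√(n−2)/√(1−r²) = 0.0866·√11 / √(1−0.007500) = 0.287220 / 0.996243 = 0.288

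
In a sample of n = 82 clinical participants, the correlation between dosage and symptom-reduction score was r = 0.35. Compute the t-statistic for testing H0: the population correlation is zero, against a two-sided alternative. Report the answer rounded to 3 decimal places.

1 − r² = 1 − 0.1225 = 0.8775;  √(1−r²) = 0.936750
√(n−2) = √80 = 8.944272
t = r·√(n−2)/√(1−r²) = 0.35 · 8.944272 / 0.936750 = 3.342

3.342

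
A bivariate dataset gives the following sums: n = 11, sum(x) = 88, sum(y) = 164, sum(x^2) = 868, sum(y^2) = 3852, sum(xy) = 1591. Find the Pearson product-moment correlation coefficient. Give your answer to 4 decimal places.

S_xy = nΣxy − ΣxΣy = 11·1591 − 88·164 = 17501 − 14432 = 3069
S_xx = nΣx² − (Σx)² = 11·868 − 88² = 9548 − 7744 = 1804
S_yy = nΣy² − (Σy)² = 11·3852 − 164² = 42372 − 26896 = 15476
r = S_xy / √(S_xx·S_yy) = 3069 / √(1804·15476) = 3069 / √27918704 = 3069 / 5283.8153 = 0.5808

0.5808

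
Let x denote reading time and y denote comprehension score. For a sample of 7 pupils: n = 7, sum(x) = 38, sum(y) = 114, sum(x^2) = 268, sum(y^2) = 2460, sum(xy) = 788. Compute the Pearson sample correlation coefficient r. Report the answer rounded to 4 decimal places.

S_xy = nΣxy − ΣxΣy = 7·788 − 38·114 = 5516 − 4332 = 1184
S_xx = nΣx² − (Σx)² = 7·268 − 38² = 1876 − 1444 = 432
S_yy = nΣy² − (Σy)² = 7·2460 − 114² = 17220 − 12996 = 4224
r = S_xy / √(S_xx·S_yy) = 1184 / √(432·4224) = 1184 / √1824768 = 1184 / 1350.8397 = 0.8765

0.8765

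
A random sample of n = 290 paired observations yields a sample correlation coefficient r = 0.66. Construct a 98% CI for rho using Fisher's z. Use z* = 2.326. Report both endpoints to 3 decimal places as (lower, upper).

Fisher z: z_r = atanh(r) = ½·ln((1+0.66)/(1−0.66)) = 0.792814
SE(z) = 1/√(n−3) = 1/√287 = 0.059028
98% ⇒ z* = 2.326; margin = 2.326·0.059028 = 0.137299
CI on z-scale: (0.655515, 0.930113)
Back-transform: tanh(0.655515) = 0.575371, tanh(0.930113) = 0.730647

(0.575, 0.731)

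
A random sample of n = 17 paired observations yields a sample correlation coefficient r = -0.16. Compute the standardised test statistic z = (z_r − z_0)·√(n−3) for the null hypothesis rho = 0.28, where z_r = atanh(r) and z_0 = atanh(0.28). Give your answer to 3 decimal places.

-1.680

z_r = atanh(-0.16) = -0.161387,  z_0 = atanh(0.28) = 0.287682
SE = 1/√(n−3) = 1/√14 = 0.267261
z = (z_r − z_0)/SE = (-0.161387 − 0.287682) / 0.267261 = -0.449069 / 0.267261 = -1.680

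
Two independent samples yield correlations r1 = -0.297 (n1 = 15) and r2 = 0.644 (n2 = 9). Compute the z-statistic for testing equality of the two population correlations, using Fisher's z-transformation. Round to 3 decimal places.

z1 = atanh(-0.297) = -0.306226,  z2 = atanh(0.644) = 0.764978
SE = √(1/(n1−3) + 1/(n2−3)) = √(1/12 + 1/6) = √(0.0833333 + 0.1666667) = √0.2500000 = 0.500000
z = (z1 − z2)/SE = (-0.306226 − 0.764978) / 0.500000 = -1.071204 / 0.500000 = -2.142

-2.142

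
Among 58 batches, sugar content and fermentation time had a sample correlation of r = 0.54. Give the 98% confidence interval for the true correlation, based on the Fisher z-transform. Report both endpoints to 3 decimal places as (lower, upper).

(0.283, 0.725)

Fisher z: z_r = atanh(r) = ½·ln((1+0.54)/(1−0.54)) = 0.604156
SE(z) = 1/√(n−3) = 1/√55 = 0.134840
98% ⇒ z* = 2.326; margin = 2.326·0.134840 = 0.313638
CI on z-scale: (0.290518, 0.917794)
Back-transform: tanh(0.290518) = 0.282612, tanh(0.917794) = 0.724852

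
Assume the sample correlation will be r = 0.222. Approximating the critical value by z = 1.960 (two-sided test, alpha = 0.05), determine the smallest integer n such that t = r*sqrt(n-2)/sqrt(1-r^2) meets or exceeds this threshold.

r√(n−2)/√(1−r²) ≥ 1.960  ⇔  n−2 ≥ (1.960)²·(1−r²)/r²
(1−r²)/r² = (1−0.049284)/0.049284 = 19.2906
n ≥ 2 + 3.8416·19.2906 = 2 + 74.1068 = 76.1068
⌈76.1068⌉ = 77

77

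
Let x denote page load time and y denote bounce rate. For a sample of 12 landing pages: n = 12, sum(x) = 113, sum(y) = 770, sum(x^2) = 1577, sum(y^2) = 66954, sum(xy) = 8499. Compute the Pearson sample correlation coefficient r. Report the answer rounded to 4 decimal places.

0.4161

S_xy = nΣxy − ΣxΣy = 12·8499 − 113·770 = 101988 − 87010 = 14978
S_xx = nΣx² − (Σx)² = 12·1577 − 113² = 18924 − 12769 = 6155
S_yy = nΣy² − (Σy)² = 12·66954 − 770² = 803448 − 592900 = 210548
r = S_xy / √(S_xx·S_yy) = 14978 / √(6155·210548) = 14978 / √1295922940 = 14978 / 35998.9297 = 0.4161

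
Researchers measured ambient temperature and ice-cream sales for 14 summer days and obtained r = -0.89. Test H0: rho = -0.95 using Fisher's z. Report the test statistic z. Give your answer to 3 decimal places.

z_r = atanh(-0.89) = -1.421926,  z_0 = atanh(-0.95) = -1.831781
SE = 1/√(n−3) = 1/√11 = 0.301511
z = (z_r − z_0)/SE = (-1.421926 − (-1.831781)) / 0.301511 = 0.409855 / 0.301511 = 1.359

1.359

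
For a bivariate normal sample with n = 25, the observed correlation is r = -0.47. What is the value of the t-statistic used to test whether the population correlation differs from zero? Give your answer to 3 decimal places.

-2.554

t = r·√(n−2) / √(1−r²) with r = -0.47, n = 25
  = -0.47·√23 / √(1 − 0.2209)
  = -0.47·4.795832 / 0.882666
  = -2.254041 / 0.882666 = -2.554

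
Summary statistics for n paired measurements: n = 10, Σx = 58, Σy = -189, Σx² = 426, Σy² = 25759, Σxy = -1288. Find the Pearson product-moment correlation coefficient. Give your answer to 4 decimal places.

Numerator: nΣxy − (Σx)(Σy) = 10·(-1288) − (58)(-189) = -1918
Denominator: √[(nΣx²−(Σx)²)(nΣy²−(Σy)²)]
  nΣx²−(Σx)² = 10·426 − 3364 = 896;  nΣy²−(Σy)² = 10·25759 − 35721 = 221869
  √(896·221869) = √198794624 = 14099.4547
r = -1918 / 14099.4547 = -0.1360

-0.1360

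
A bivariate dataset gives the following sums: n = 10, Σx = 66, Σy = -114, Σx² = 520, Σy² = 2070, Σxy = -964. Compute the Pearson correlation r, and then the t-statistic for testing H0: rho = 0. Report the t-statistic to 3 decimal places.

-4.206

Numerator: nΣxy − (Σx)(Σy) = 10·(-964) − (66)(-114) = -2116
Denominator: √[(nΣx²−(Σx)²)(nΣy²−(Σy)²)]
  nΣx²−(Σx)² = 10·520 − 4356 = 844;  nΣy²−(Σy)² = 10·2070 − 12996 = 7704
  √(844·7704) = √6502176 = 2549.9365
r = -2116 / 2549.9365 = -0.8298
t = r·√(n−2)/√(1−r²) = -0.8298·√8 / √(1−0.688568) = -2.347029 / 0.558061 = -4.206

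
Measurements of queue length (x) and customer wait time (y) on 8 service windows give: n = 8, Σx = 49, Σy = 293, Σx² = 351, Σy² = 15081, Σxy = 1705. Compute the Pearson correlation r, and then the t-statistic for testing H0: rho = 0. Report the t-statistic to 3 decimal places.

-0.475

S_xy = nΣxy − ΣxΣy = 8·1705 − 49·293 = 13640 − 14357 = -717
S_xx = nΣx² − (Σx)² = 8·351 − 49² = 2808 − 2401 = 407
S_yy = nΣy² − (Σy)² = 8·15081 − 293² = 120648 − 85849 = 34799
r = S_xy / √(S_xx·S_yy) = -717 / √(407·34799) = -717 / √14163193 = -717 / 3763.4018 = -0.1905
t = r·√(n−2)/√(1−r²) = -0.1905·√6 / √(1−0.036290) = -0.466628 / 0.981687 = -0.475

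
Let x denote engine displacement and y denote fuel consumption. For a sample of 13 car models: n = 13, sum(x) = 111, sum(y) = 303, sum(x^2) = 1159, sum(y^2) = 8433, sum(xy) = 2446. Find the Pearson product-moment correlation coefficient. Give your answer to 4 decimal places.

S_xy = nΣxy − ΣxΣy = 13·2446 − 111·303 = 31798 − 33633 = -1835
S_xx = nΣx² − (Σx)² = 13·1159 − 111² = 15067 − 12321 = 2746
S_yy = nΣy² − (Σy)² = 13·8433 − 303² = 109629 − 91809 = 17820
r = S_xy / √(S_xx·S_yy) = -1835 / √(2746·17820) = -1835 / √48933720 = -1835 / 6995.2641 = -0.2623

-0.2623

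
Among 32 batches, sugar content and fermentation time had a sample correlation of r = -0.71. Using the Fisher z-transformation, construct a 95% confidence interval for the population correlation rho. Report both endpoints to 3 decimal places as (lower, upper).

(-0.849, -0.480)

Fisher z: z_r = atanh(r) = ½·ln((1+(-0.71))/(1−(-0.71))) = -0.887184
SE(z) = 1/√(n−3) = 1/√29 = 0.185695
95% ⇒ z* = 1.960; margin = 1.960·0.185695 = 0.363962
CI on z-scale: (-1.251146, -0.523222)
Back-transform: tanh(-1.251146) = -0.848605, tanh(-0.523222) = -0.480183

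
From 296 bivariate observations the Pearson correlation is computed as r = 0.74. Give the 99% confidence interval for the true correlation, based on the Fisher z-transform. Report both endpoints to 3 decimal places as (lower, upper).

Fisher z: z_r = atanh(r) = ½·ln((1+0.74)/(1−0.74)) = 0.950479
SE(z) = 1/√(n−3) = 1/√293 = 0.058421
99% ⇒ z* = 2.576; margin = 2.576·0.058421 = 0.150492
CI on z-scale: (0.799987, 1.100971)
Back-transform: tanh(0.799987) = 0.664030, tanh(1.100971) = 0.800848

(0.664, 0.801)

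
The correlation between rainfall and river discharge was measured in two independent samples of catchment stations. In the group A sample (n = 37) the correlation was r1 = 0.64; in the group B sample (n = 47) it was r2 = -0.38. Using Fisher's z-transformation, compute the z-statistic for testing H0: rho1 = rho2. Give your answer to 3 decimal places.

5.072

Fisher z-transforms: z1 = atanh(0.64) = 0.758174, z2 = atanh(-0.38) = -0.400060; difference d = 1.158234
Var(d) = 1/34 + 1/44 = 0.0294118 + 0.0227273 = 0.0521391
z = d/√Var(d) = 1.158234 / √0.0521391 = 1.158234 / 0.228340 = 5.072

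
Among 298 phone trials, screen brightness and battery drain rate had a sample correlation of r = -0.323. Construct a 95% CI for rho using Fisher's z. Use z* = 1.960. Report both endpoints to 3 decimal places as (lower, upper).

Fisher z: z_r = atanh(r) = ½·ln((1+(-0.323))/(1−(-0.323))) = -0.334993
SE(z) = 1/√(n−3) = 1/√295 = 0.058222
95% ⇒ z* = 1.960; margin = 1.960·0.058222 = 0.114115
CI on z-scale: (-0.449108, -0.220878)
Back-transform: tanh(-0.449108) = -0.421166, tanh(-0.220878) = -0.217355

(-0.421, -0.217)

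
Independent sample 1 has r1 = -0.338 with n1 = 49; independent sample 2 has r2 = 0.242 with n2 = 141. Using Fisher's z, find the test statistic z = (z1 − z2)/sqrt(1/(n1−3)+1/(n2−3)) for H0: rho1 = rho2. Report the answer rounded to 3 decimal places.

z1 = atanh(-0.338) = -0.351833,  z2 = atanh(0.242) = 0.246897
SE = √(1/(n1−3) + 1/(n2−3)) = √(1/46 + 1/138) = √(0.0217391 + 0.0072464) = √0.0289855 = 0.170251
z = (z1 − z2)/SE = (-0.351833 − 0.246897) / 0.170251 = -0.598730 / 0.170251 = -3.517

-3.517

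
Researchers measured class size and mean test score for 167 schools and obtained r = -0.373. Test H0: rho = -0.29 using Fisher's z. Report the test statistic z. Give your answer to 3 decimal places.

-1.195

z_r = atanh(-0.373) = -0.391903,  z_0 = atanh(-0.29) = -0.298566
SE = 1/√(n−3) = 1/√164 = 0.078087
z = (z_r − z_0)/SE = (-0.391903 − (-0.298566)) / 0.078087 = -0.093337 / 0.078087 = -1.195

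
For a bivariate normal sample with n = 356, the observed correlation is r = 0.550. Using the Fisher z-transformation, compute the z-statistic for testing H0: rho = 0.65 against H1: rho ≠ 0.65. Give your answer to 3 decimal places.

-2.948

Fisher z: atanh(0.550) = 0.618381, atanh(0.65) = 0.775299
z = (z_r − z_0)·√(n−3) = (0.618381 − 0.775299)·√353 = -0.156918 · 18.788294 = -2.948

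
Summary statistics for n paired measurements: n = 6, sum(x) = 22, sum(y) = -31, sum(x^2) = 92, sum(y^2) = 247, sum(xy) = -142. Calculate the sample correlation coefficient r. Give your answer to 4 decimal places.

Numerator: nΣxy − (Σx)(Σy) = 6·(-142) − (22)(-31) = -170
Denominator: √[(nΣx²−(Σx)²)(nΣy²−(Σy)²)]
  nΣx²−(Σx)² = 6·92 − 484 = 68;  nΣy²−(Σy)² = 6·247 − 961 = 521
  √(68·521) = √35428 = 188.2233
r = -170 / 188.2233 = -0.9032

-0.9032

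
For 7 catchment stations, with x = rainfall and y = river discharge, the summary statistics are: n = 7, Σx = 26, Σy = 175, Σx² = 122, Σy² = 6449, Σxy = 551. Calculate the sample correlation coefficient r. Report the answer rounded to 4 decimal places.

Numerator: nΣxy − (Σx)(Σy) = 7·551 − (26)(175) = -693
Denominator: √[(nΣx²−(Σx)²)(nΣy²−(Σy)²)]
  nΣx²−(Σx)² = 7·122 − 676 = 178;  nΣy²−(Σy)² = 7·6449 − 30625 = 14518
  √(178·14518) = √2584204 = 1607.5460
r = -693 / 1607.5460 = -0.4311

-0.4311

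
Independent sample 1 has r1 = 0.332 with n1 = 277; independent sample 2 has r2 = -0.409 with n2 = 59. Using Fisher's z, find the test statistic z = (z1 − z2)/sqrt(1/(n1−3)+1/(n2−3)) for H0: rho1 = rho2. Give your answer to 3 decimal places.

5.315

z1 = atanh(0.332) = 0.345074,  z2 = atanh(-0.409) = -0.434410
SE = √(1/(n1−3) + 1/(n2−3)) = √(1/274 + 1/56) = √(0.0036496 + 0.0178571) = √0.0215067 = 0.146652
z = (z1 − z2)/SE = (0.345074 − (-0.434410)) / 0.146652 = 0.779484 / 0.146652 = 5.315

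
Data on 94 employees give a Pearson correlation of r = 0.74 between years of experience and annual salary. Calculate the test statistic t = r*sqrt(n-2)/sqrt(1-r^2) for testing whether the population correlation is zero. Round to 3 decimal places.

10.553

1 − r² = 1 − 0.5476 = 0.4524;  √(1−r²) = 0.672607
√(n−2) = √92 = 9.591663
t = r·√(n−2)/√(1−r²) = 0.74 · 9.591663 / 0.672607 = 10.553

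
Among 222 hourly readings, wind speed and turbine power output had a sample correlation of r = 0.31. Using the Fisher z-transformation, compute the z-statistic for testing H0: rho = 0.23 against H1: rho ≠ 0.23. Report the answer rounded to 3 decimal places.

1.278

z_r = atanh(0.31) = 0.320545,  z_0 = atanh(0.23) = 0.234189
SE = 1/√(n−3) = 1/√219 = 0.067574
z = (z_r − z_0)/SE = (0.320545 − 0.234189) / 0.067574 = 0.086356 / 0.067574 = 1.278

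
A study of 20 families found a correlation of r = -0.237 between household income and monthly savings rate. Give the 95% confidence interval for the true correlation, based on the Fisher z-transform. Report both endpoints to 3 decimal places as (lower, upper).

(-0.615, 0.230)

Fisher z: z_r = atanh(r) = ½·ln((1+(-0.237))/(1−(-0.237))) = -0.241593
SE(z) = 1/√(n−3) = 1/√17 = 0.242536
95% ⇒ z* = 1.960; margin = 1.960·0.242536 = 0.475371
CI on z-scale: (-0.716964, 0.233778)
Back-transform: tanh(-0.716964) = -0.615025, tanh(0.233778) = 0.229610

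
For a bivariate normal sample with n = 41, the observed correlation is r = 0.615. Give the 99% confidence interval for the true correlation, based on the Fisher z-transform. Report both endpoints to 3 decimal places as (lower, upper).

z_r = atanh(0.615) = 0.716923;  SE = 1/√(n−3) = 1/√38 = 0.162221
z-limits: 0.716923 ± 2.576·0.162221 = 0.716923 ± 0.417881 = [0.299042, 1.134804]
ρ-limits: (tanh 0.299042, tanh 1.134804) = (0.290, 0.813)

(0.290, 0.813)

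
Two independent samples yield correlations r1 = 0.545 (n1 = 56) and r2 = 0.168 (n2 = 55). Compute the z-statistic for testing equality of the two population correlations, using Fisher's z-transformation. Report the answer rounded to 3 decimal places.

2.263

Fisher z-transforms: z1 = atanh(0.545) = 0.611241, z2 = atanh(0.168) = 0.169608; difference d = 0.441633
Var(d) = 1/53 + 1/52 = 0.0188679 + 0.0192308 = 0.0380987
z = d/√Var(d) = 0.441633 / √0.0380987 = 0.441633 / 0.195189 = 2.263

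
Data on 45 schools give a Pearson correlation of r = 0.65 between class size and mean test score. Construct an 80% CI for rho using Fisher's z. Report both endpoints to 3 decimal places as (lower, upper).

(0.521, 0.750)

z_r = atanh(0.65) = 0.775299;  SE = 1/√(n−3) = 1/√42 = 0.154303
z-limits: 0.775299 ± 1.282·0.154303 = 0.775299 ± 0.197816 = [0.577483, 0.973115]
ρ-limits: (tanh 0.577483, tanh 0.973115) = (0.521, 0.750)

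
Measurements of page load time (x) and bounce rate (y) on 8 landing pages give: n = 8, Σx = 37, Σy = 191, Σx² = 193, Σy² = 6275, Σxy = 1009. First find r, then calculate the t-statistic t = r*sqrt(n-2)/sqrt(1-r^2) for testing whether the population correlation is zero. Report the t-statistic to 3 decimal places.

2.087

S_xy = nΣxy − ΣxΣy = 8·1009 − 37·191 = 8072 − 7067 = 1005
S_xx = nΣx² − (Σx)² = 8·193 − 37² = 1544 − 1369 = 175
S_yy = nΣy² − (Σy)² = 8·6275 − 191² = 50200 − 36481 = 13719
r = S_xy / √(S_xx·S_yy) = 1005 / √(175·13719) = 1005 / √2400825 = 1005 / 1549.4596 = 0.6486
t = r·√(n−2)/√(1−r²) = 0.6486·√6 / √(1−0.420682) = 1.588739 / 0.761129 = 2.087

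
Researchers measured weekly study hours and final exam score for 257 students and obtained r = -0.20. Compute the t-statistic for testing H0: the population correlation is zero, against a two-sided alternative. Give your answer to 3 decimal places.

t = r·√(n−2) / √(1−r²) with r = -0.20, n = 257
  = -0.20·√255 / √(1 − 0.0400)
  = -0.20·15.968719 / 0.979796
  = -3.193744 / 0.979796 = -3.260

-3.260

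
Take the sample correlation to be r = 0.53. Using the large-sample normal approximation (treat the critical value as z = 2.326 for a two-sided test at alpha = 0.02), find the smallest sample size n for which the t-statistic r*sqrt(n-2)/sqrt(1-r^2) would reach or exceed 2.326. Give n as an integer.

Need r·√(n−2)/√(1−r²) ≥ 2.326
√(n−2) ≥ 2.326·√(1−0.2809) / 0.53 = 2.326·0.847998 / 0.53 = 3.7216
n−2 ≥ 13.8503  ⇒  n ≥ 15.8503
Smallest integer n = 16

16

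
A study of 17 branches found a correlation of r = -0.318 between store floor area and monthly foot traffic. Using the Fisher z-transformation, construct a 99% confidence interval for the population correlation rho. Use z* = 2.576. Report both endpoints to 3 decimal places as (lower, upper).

(-0.769, 0.344)

Fisher z: z_r = atanh(r) = ½·ln((1+(-0.318))/(1−(-0.318))) = -0.329421
SE(z) = 1/√(n−3) = 1/√14 = 0.267261
99% ⇒ z* = 2.576; margin = 2.576·0.267261 = 0.688464
CI on z-scale: (-1.017885, 0.359043)
Back-transform: tanh(-1.017885) = -0.769004, tanh(0.359043) = 0.344371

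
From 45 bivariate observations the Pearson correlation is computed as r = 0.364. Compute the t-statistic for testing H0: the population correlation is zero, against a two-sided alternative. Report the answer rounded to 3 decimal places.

t = r·√(n−2) / √(1−r²) with r = 0.364, n = 45
  = 0.364·√43 / √(1 − 0.132496)
  = 0.364·6.557439 / 0.931399
  = 2.386908 / 0.931399 = 2.563

2.563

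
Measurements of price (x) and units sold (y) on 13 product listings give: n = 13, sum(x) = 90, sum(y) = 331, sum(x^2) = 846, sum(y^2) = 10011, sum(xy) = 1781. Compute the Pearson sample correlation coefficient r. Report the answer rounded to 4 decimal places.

S_xy = nΣxy − ΣxΣy = 13·1781 − 90·331 = 23153 − 29790 = -6637
S_xx = nΣx² − (Σx)² = 13·846 − 90² = 10998 − 8100 = 2898
S_yy = nΣy² − (Σy)² = 13·10011 − 331² = 130143 − 109561 = 20582
r = S_xy / √(S_xx·S_yy) = -6637 / √(2898·20582) = -6637 / √59646636 = -6637 / 7723.1235 = -0.8594

-0.8594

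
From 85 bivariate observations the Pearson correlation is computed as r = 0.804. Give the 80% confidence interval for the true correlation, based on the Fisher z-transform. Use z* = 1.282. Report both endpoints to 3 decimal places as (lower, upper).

(0.748, 0.849)

z_r = atanh(0.804) = 1.109824;  SE = 1/√(n−3) = 1/√82 = 0.110432
z-limits: 1.109824 ± 1.282·0.110432 = 1.109824 ± 0.141574 = [0.968250, 1.251398]
ρ-limits: (tanh 0.968250, tanh 1.251398) = (0.748, 0.849)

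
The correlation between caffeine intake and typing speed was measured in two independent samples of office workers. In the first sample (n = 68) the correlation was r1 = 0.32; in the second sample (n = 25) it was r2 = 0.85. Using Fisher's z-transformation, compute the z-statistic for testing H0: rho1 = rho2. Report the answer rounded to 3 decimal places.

Fisher z-transforms: z1 = atanh(0.32) = 0.331647, z2 = atanh(0.85) = 1.256153; difference d = -0.924506
Var(d) = 1/65 + 1/22 = 0.0153846 + 0.0454545 = 0.0608391
z = d/√Var(d) = -0.924506 / √0.0608391 = -0.924506 / 0.246656 = -3.748

-3.748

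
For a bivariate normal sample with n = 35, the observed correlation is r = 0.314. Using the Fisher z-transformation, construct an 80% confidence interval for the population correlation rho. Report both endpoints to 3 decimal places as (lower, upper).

Fisher z: z_r = atanh(r) = ½·ln((1+0.314)/(1−0.314)) = 0.324977
SE(z) = 1/√(n−3) = 1/√32 = 0.176777
80% ⇒ z* = 1.282; margin = 1.282·0.176777 = 0.226628
CI on z-scale: (0.098349, 0.551605)
Back-transform: tanh(0.098349) = 0.098033, tanh(0.551605) = 0.501722

(0.098, 0.502)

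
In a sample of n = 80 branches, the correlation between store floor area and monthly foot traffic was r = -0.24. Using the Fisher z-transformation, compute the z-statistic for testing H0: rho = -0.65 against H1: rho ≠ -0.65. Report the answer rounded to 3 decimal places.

4.655

z_r = atanh(-0.24) = -0.244774,  z_0 = atanh(-0.65) = -0.775299
SE = 1/√(n−3) = 1/√77 = 0.113961
z = (z_r − z_0)/SE = (-0.244774 − (-0.775299)) / 0.113961 = 0.530525 / 0.113961 = 4.655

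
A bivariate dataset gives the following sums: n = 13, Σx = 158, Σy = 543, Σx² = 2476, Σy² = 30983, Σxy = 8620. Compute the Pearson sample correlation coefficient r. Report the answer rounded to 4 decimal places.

0.9407

S_xy = nΣxy − ΣxΣy = 13·8620 − 158·543 = 112060 − 85794 = 26266
S_xx = nΣx² − (Σx)² = 13·2476 − 158² = 32188 − 24964 = 7224
S_yy = nΣy² − (Σy)² = 13·30983 − 543² = 402779 − 294849 = 107930
r = S_xy / √(S_xx·S_yy) = 26266 / √(7224·107930) = 26266 / √779686320 = 26266 / 27922.8637 = 0.9407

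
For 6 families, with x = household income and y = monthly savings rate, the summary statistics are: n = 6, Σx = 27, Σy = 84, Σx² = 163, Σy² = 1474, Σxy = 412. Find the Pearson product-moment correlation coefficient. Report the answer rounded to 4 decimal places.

0.3057

S_xy = nΣxy − ΣxΣy = 6·412 − 27·84 = 2472 − 2268 = 204
S_xx = nΣx² − (Σx)² = 6·163 − 27² = 978 − 729 = 249
S_yy = nΣy² − (Σy)² = 6·1474 − 84² = 8844 − 7056 = 1788
r = S_xy / √(S_xx·S_yy) = 204 / √(249·1788) = 204 / √445212 = 204 / 667.2421 = 0.3057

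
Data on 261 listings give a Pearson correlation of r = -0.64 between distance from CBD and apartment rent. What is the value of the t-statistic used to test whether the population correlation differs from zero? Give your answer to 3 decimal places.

1 − r² = 1 − 0.4096 = 0.5904;  √(1−r²) = 0.768375
√(n−2) = √259 = 16.093477
t = r·√(n−2)/√(1−r²) = -0.64 · 16.093477 / 0.768375 = -13.405

-13.405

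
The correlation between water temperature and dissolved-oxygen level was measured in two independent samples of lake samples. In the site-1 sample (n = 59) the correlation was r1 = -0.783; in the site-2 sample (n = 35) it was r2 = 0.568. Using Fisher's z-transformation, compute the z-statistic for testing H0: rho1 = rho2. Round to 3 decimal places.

-7.661

Fisher z-transforms: z1 = atanh(-0.783) = -1.053078, z2 = atanh(0.568) = 0.644565; difference d = -1.697643
Var(d) = 1/56 + 1/32 = 0.0178571 + 0.0312500 = 0.0491071
z = d/√Var(d) = -1.697643 / √0.0491071 = -1.697643 / 0.221601 = -7.661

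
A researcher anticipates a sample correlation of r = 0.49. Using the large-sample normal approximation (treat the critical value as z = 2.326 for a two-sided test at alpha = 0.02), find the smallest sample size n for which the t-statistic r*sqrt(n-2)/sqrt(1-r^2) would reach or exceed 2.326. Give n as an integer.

r√(n−2)/√(1−r²) ≥ 2.326  ⇔  n−2 ≥ (2.326)²·(1−r²)/r²
(1−r²)/r² = (1−0.2401)/0.2401 = 3.1649
n ≥ 2 + 5.410276·3.1649 = 2 + 17.1230 = 19.1230
⌈19.1230⌉ = 20

20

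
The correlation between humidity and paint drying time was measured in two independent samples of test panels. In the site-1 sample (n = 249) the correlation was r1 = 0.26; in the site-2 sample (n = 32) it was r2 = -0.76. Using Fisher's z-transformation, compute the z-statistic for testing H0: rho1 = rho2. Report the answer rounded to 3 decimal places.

z1 = atanh(0.26) = 0.266108,  z2 = atanh(-0.76) = -0.996215
SE = √(1/(n1−3) + 1/(n2−3)) = √(1/246 + 1/29) = √(0.0040650 + 0.0344828) = √0.0385478 = 0.196336
z = (z1 − z2)/SE = (0.266108 − (-0.996215)) / 0.196336 = 1.262323 / 0.196336 = 6.429

6.429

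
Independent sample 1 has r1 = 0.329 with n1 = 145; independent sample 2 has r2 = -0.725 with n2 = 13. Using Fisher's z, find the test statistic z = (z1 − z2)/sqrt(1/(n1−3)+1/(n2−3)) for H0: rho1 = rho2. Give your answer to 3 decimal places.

Fisher z-transforms: z1 = atanh(0.329) = 0.341706, z2 = atanh(-0.725) = -0.918106; difference d = 1.259812
Var(d) = 1/142 + 1/10 = 0.0070423 + 0.1000000 = 0.1070423
z = d/√Var(d) = 1.259812 / √0.1070423 = 1.259812 / 0.327173 = 3.851

3.851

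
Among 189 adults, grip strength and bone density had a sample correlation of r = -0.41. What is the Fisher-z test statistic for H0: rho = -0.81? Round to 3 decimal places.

Fisher z: atanh(-0.41) = -0.435611, atanh(-0.81) = -1.127029
z = (z_r − z_0)·√(n−3) = (-0.435611 − (-1.127029))·√186 = 0.691418 · 13.638182 = 9.430

9.430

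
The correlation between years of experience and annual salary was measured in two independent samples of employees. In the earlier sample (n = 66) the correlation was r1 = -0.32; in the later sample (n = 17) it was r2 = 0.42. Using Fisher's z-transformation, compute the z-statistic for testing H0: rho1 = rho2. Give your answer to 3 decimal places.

Fisher z-transforms: z1 = atanh(-0.32) = -0.331647, z2 = atanh(0.42) = 0.447692; difference d = -0.779339
Var(d) = 1/63 + 1/14 = 0.0158730 + 0.0714286 = 0.0873016
z = d/√Var(d) = -0.779339 / √0.0873016 = -0.779339 / 0.295468 = -2.638

-2.638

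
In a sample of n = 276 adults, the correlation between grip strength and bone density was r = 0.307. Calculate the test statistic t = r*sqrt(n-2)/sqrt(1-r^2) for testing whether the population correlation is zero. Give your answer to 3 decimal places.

t = r·√(n−2) / √(1−r²) with r = 0.307, n = 276
  = 0.307·√274 / √(1 − 0.094249)
  = 0.307·16.552945 / 0.951710
  = 5.081754 / 0.951710 = 5.340

5.340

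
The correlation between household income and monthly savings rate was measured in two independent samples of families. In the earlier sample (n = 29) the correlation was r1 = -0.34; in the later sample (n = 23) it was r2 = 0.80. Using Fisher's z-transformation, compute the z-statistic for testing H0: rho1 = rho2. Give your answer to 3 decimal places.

-4.884

z1 = atanh(-0.34) = -0.354093,  z2 = atanh(0.80) = 1.098612
SE = √(1/(n1−3) + 1/(n2−3)) = √(1/26 + 1/20) = √(0.0384615 + 0.0500000) = √0.0884615 = 0.297425
z = (z1 − z2)/SE = (-0.354093 − 1.098612) / 0.297425 = -1.452705 / 0.297425 = -4.884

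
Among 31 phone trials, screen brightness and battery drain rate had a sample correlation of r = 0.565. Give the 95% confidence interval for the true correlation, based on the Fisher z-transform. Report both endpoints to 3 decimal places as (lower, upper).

Fisher z: z_r = atanh(r) = ½·ln((1+0.565)/(1−0.565)) = 0.640148
SE(z) = 1/√(n−3) = 1/√28 = 0.188982
95% ⇒ z* = 1.960; margin = 1.960·0.188982 = 0.370405
CI on z-scale: (0.269743, 1.010553)
Back-transform: tanh(0.269743) = 0.263386, tanh(1.010553) = 0.765991

(0.263, 0.766)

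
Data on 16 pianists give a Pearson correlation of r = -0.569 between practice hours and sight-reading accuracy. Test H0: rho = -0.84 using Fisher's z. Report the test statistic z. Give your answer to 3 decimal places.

Fisher z: atanh(-0.569) = -0.646043, atanh(-0.84) = -1.221174
z = (z_r − z_0)·√(n−3) = (-0.646043 − (-1.221174))·√13 = 0.575131 · 3.605551 = 2.074

2.074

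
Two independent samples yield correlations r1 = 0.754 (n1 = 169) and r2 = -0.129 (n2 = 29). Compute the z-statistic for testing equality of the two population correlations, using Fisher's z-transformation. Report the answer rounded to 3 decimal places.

5.272

Fisher z-transforms: z1 = atanh(0.754) = 0.982161, z2 = atanh(-0.129) = -0.129723; difference d = 1.111884
Var(d) = 1/166 + 1/26 = 0.0060241 + 0.0384615 = 0.0444856
z = d/√Var(d) = 1.111884 / √0.0444856 = 1.111884 / 0.210916 = 5.272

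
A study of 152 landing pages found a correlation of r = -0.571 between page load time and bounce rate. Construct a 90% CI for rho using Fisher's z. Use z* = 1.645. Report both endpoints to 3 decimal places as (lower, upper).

(-0.655, -0.473)

z_r = atanh(-0.571) = -0.649005;  SE = 1/√(n−3) = 1/√149 = 0.081923
z-limits: -0.649005 ± 1.645·0.081923 = -0.649005 ± 0.134763 = [-0.783768, -0.514242]
ρ-limits: (tanh -0.783768, tanh -0.514242) = (-0.655, -0.473)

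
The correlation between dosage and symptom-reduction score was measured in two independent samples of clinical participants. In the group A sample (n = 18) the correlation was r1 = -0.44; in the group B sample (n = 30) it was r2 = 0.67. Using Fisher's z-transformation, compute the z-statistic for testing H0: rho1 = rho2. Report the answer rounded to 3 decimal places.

z1 = atanh(-0.44) = -0.472231,  z2 = atanh(0.67) = 0.810743
SE = √(1/(n1−3) + 1/(n2−3)) = √(1/15 + 1/27) = √(0.0666667 + 0.0370370) = √0.1037037 = 0.322031
z = (z1 − z2)/SE = (-0.472231 − 0.810743) / 0.322031 = -1.282974 / 0.322031 = -3.984

-3.984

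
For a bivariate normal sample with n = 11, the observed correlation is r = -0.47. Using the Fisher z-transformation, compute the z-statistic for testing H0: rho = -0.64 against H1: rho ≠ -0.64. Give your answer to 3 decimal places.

0.702

z_r = atanh(-0.47) = -0.510070,  z_0 = atanh(-0.64) = -0.758174
SE = 1/√(n−3) = 1/√8 = 0.353553
z = (z_r − z_0)/SE = (-0.510070 − (-0.758174)) / 0.353553 = 0.248104 / 0.353553 = 0.702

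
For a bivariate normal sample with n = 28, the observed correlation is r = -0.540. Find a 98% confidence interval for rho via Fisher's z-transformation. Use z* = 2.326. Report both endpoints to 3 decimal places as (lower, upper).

Fisher z: z_r = atanh(r) = ½·ln((1+(-0.540))/(1−(-0.540))) = -0.604156
SE(z) = 1/√(n−3) = 1/√25 = 0.200000
98% ⇒ z* = 2.326; margin = 2.326·0.200000 = 0.465200
CI on z-scale: (-1.069356, -0.138956)
Back-transform: tanh(-1.069356) = -0.789218, tanh(-0.138956) = -0.138068

(-0.789, -0.138)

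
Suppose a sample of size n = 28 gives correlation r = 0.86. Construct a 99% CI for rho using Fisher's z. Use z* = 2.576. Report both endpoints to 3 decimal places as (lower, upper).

z_r = atanh(0.86) = 1.293345;  SE = 1/√(n−3) = 1/√25 = 0.200000
z-limits: 1.293345 ± 2.576·0.200000 = 1.293345 ± 0.515200 = [0.778145, 1.808545]
ρ-limits: (tanh 0.778145, tanh 1.808545) = (0.652, 0.948)

(0.652, 0.948)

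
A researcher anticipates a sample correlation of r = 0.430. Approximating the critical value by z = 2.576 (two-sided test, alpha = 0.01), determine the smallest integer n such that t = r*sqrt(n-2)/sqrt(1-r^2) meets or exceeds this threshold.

r√(n−2)/√(1−r²) ≥ 2.576  ⇔  n−2 ≥ (2.576)²·(1−r²)/r²
(1−r²)/r² = (1−0.184900)/0.184900 = 4.4083
n ≥ 2 + 6.635776·4.4083 = 2 + 29.2525 = 31.2525
⌈31.2525⌉ = 32

32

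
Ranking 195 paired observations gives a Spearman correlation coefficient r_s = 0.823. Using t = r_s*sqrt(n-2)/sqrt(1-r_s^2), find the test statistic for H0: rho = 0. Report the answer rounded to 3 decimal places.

1 − r_s² = 1 − 0.677329 = 0.322671;  √(1−r_s²) = 0.568041
√(n−2) = √193 = 13.892444
t = r_s·√(n−2)/√(1−r_s²) = 0.823 · 13.892444 / 0.568041 = 20.128

20.128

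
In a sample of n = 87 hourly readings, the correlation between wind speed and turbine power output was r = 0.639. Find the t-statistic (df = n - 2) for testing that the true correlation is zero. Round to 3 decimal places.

1 − r² = 1 − 0.408321 = 0.591679;  √(1−r²) = 0.769207
√(n−2) = √85 = 9.219544
t = r·√(n−2)/√(1−r²) = 0.639 · 9.219544 / 0.769207 = 7.659

7.659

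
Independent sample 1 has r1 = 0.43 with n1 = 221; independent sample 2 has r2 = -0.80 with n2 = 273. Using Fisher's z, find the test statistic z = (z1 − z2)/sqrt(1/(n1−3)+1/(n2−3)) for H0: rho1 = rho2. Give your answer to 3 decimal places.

Fisher z-transforms: z1 = atanh(0.43) = 0.459897, z2 = atanh(-0.80) = -1.098612; difference d = 1.558509
Var(d) = 1/218 + 1/270 = 0.0045872 + 0.0037037 = 0.0082909
z = d/√Var(d) = 1.558509 / √0.0082909 = 1.558509 / 0.091054 = 17.116

17.116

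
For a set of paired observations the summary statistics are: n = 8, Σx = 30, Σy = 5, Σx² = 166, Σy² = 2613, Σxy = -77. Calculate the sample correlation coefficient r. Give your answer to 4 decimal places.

S_xy = nΣxy − ΣxΣy = 8·(-77) − 30·5 = -616 − 150 = -766
S_xx = nΣx² − (Σx)² = 8·166 − 30² = 1328 − 900 = 428
S_yy = nΣy² − (Σy)² = 8·2613 − 5² = 20904 − 25 = 20879
r = S_xy / √(S_xx·S_yy) = -766 / √(428·20879) = -766 / √8936212 = -766 / 2989.3498 = -0.2562

-0.2562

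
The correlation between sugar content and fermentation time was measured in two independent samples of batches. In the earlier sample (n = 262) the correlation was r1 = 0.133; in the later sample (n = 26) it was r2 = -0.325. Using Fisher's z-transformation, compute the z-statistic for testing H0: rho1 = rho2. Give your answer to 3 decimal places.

2.165

z1 = atanh(0.133) = 0.133793,  z2 = atanh(-0.325) = -0.337228
SE = √(1/(n1−3) + 1/(n2−3)) = √(1/259 + 1/23) = √(0.0038610 + 0.0434783) = √0.0473393 = 0.217576
z = (z1 − z2)/SE = (0.133793 − (-0.337228)) / 0.217576 = 0.471021 / 0.217576 = 2.165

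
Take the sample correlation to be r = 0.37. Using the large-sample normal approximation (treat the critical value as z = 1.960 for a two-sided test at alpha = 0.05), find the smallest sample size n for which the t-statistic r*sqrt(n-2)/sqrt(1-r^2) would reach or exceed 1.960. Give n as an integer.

27

r√(n−2)/√(1−r²) ≥ 1.960  ⇔  n−2 ≥ (1.960)²·(1−r²)/r²
(1−r²)/r² = (1−0.1369)/0.1369 = 6.3046
n ≥ 2 + 3.8416·6.3046 = 2 + 24.2198 = 26.2198
⌈26.2198⌉ = 27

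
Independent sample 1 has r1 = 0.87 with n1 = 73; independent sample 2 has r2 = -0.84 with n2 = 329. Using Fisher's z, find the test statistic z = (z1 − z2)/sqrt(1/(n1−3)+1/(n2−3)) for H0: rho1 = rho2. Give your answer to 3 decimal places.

z1 = atanh(0.87) = 1.333080,  z2 = atanh(-0.84) = -1.221174
SE = √(1/(n1−3) + 1/(n2−3)) = √(1/70 + 1/326) = √(0.0142857 + 0.0030675) = √0.0173532 = 0.131732
z = (z1 − z2)/SE = (1.333080 − (-1.221174)) / 0.131732 = 2.554254 / 0.131732 = 19.390

19.390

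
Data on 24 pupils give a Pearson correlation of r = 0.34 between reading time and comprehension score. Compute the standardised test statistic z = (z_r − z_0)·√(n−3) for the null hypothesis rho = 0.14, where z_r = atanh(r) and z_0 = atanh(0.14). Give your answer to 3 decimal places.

0.977

z_r = atanh(0.34) = 0.354093,  z_0 = atanh(0.14) = 0.140926
SE = 1/√(n−3) = 1/√21 = 0.218218
z = (z_r − z_0)/SE = (0.354093 − 0.140926) / 0.218218 = 0.213167 / 0.218218 = 0.977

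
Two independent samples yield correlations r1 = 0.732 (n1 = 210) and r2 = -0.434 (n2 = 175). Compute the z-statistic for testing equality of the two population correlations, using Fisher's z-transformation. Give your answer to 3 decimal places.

Fisher z-transforms: z1 = atanh(0.732) = 0.933023, z2 = atanh(-0.434) = -0.464814; difference d = 1.397837
Var(d) = 1/207 + 1/172 = 0.0048309 + 0.0058140 = 0.0106449
z = d/√Var(d) = 1.397837 / √0.0106449 = 1.397837 / 0.103174 = 13.548

13.548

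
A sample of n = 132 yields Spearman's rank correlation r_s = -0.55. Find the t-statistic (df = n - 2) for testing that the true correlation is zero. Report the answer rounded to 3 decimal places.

-7.509

1 − r_s² = 1 − 0.3025 = 0.6975;  √(1−r_s²) = 0.835165
√(n−2) = √130 = 11.401754
t = r_s·√(n−2)/√(1−r_s²) = -0.55 · 11.401754 / 0.835165 = -7.509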